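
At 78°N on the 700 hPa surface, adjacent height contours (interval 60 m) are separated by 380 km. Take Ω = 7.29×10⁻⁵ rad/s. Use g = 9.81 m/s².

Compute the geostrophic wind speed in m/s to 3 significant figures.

Coriolis parameter at 78°N:
f = 2Ω sin φ = 2 × 7.29×10⁻⁵ × sin 78° = 1.43×10⁻⁴ s⁻¹
Height gradient: |∂Z/∂n| = 60 m / 380000 m = 1.58×10⁻⁴
On a pressure surface, geostrophic balance gives V_g = (g/f)|∂Z/∂n|:
V_g = 9.81 × 1.58×10⁻⁴ / 1.43×10⁻⁴ = 10.9 m/s

10.9 m/s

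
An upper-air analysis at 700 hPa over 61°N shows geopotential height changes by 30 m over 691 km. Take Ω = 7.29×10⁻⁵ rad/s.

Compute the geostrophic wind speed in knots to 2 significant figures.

Coriolis parameter at 61°N:
f = 2Ω sin φ = 2 × 7.29×10⁻⁵ × sin 61° = 1.28×10⁻⁴ s⁻¹
Height gradient: |∂Z/∂n| = 30 m / 691000 m = 4.34×10⁻⁵
On a pressure surface, geostrophic balance gives V_g = (g/f)|∂Z/∂n|:
V_g = 9.81 × 4.34×10⁻⁵ / 1.28×10⁻⁴ = 3.34 m/s
Converting: 3.34 m/s × 1.944 = 6.5 knots

6.5 knots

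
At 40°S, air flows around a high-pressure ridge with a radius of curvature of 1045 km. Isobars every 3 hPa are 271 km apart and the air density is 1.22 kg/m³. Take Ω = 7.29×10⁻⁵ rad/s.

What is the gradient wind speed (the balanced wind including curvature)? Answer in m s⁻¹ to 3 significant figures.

10.9 m s⁻¹

Coriolis parameter at 40°S:
f = 2Ω sin φ = 2 × 7.29×10⁻⁵ × sin 40° = 9.37×10⁻⁵ s⁻¹
Pressure gradient: |∂P/∂n| = 300 Pa / 271000 m = 1.11×10⁻³ Pa/m
Geostrophic speed: V_g = |∂P/∂n|/(fρ) = 1.11×10⁻³/(9.37×10⁻⁵ × 1.22) = 9.68 m/s
Around a high, pressure-gradient force acts outward with centrifugal, so Coriolis balances both:
fV = (1/ρ)|∂P/∂n| + V²/R  →  V² − fR·V + fR·V_g = 0
With fR = 9.37×10⁻⁵ × 1045×10³ m = 97.9 m/s:
V = [fR − √((fR)² − 4 fR V_g)]/2 = [97.9 − √(97.9² − 4×97.9×9.68)]/2 = 10.9 m/s
Supergeostrophic (V > V_g = 9.68 m/s), as expected around a high.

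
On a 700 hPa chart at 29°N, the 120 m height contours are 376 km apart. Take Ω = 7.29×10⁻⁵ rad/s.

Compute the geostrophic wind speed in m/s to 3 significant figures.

Coriolis parameter at 29°N:
f = 2Ω sin φ = 2 × 7.29×10⁻⁵ × sin 29° = 7.07×10⁻⁵ s⁻¹
Height gradient: |∂Z/∂n| = 120 m / 376000 m = 3.19×10⁻⁴
On a pressure surface, geostrophic balance gives V_g = (g/f)|∂Z/∂n|:
V_g = 9.81 × 3.19×10⁻⁴ / 7.07×10⁻⁵ = 44.3 m/s

44.3 m/s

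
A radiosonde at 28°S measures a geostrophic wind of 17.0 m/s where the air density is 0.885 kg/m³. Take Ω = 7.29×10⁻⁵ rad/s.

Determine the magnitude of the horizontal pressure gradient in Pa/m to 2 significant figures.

1.0×10⁻³ Pa/m

Coriolis parameter at 28°S:
f = 2Ω sin φ = 2 × 7.29×10⁻⁵ × sin 28° = 6.84×10⁻⁵ s⁻¹
Geostrophic balance rearranged: |∂P/∂n| = f ρ V_g
|∂P/∂n| = 6.84×10⁻⁵ × 0.885 × 17.0 = 1.03×10⁻³ Pa/m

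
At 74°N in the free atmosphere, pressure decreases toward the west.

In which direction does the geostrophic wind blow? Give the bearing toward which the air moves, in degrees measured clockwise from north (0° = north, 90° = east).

000°

The pressure-gradient force points toward the west (bearing 270°).
Geostrophic balance: in the Northern Hemisphere the Coriolis force deflects motion to the right, so the geostrophic wind blows 90° to the right of the pressure-gradient force (low pressure on the left).
Rotating 270° by 90° clockwise gives 000° — the wind blows toward the north.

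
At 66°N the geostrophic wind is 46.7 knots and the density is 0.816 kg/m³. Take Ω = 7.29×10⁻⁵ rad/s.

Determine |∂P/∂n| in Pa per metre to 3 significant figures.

2.61×10⁻³ Pa/m

Coriolis parameter at 66°N:
f = 2Ω sin φ = 2 × 7.29×10⁻⁵ × sin 66° = 1.33×10⁻⁴ s⁻¹
Wind speed in SI: 46.7 knots = 24.0 m/s
Geostrophic balance rearranged: |∂P/∂n| = f ρ V_g
|∂P/∂n| = 1.33×10⁻⁴ × 0.816 × 24.0 = 2.61×10⁻³ Pa/m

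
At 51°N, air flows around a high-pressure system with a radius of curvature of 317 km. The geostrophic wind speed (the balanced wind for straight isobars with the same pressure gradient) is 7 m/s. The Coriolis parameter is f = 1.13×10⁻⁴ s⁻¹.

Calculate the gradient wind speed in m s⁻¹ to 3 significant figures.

9.54 m s⁻¹

Around a high, pressure-gradient force acts outward with centrifugal, so Coriolis balances both:
fV = (1/ρ)|∂P/∂n| + V²/R  →  V² − fR·V + fR·V_g = 0
With fR = 1.13×10⁻⁴ × 317×10³ m = 35.8 m/s:
V = [fR − √((fR)² − 4 fR V_g)]/2 = [35.8 − √(35.8² − 4×35.8×7)]/2 = 9.54 m/s
Supergeostrophic (V > V_g = 7 m/s), as expected around a high.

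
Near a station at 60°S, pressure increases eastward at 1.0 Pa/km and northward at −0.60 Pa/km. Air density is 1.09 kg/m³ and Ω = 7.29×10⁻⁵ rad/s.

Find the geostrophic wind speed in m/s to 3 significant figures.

Coriolis parameter at 60°S:
f = 2Ω sin φ = 2 × 7.29×10⁻⁵ × sin 60° = 1.26×10⁻⁴ s⁻¹
In the Southern Hemisphere f is negative: f = −1.26×10⁻⁴ s⁻¹.
Component geostrophic relations (x east, y north):
u_g = −(1/(fρ)) ∂P/∂y,  v_g = (1/(fρ)) ∂P/∂x
u_g = −(−0.60×10⁻³)/(−1.26×10⁻⁴ × 1.09) = −4.36 m/s;  v_g = (1.0×10⁻³)/(−1.26×10⁻⁴ × 1.09) = −7.27 m/s
|V_g| = √(u_g² + v_g²) = 8.47 m/s

8.47 m/s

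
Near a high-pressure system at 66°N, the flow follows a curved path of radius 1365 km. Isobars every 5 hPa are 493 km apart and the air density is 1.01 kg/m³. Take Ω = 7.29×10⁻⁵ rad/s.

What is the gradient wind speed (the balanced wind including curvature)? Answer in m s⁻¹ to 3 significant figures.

Coriolis parameter at 66°N:
f = 2Ω sin φ = 2 × 7.29×10⁻⁵ × sin 66° = 1.33×10⁻⁴ s⁻¹
Pressure gradient: |∂P/∂n| = 500 Pa / 493000 m = 1.01×10⁻³ Pa/m
Geostrophic speed: V_g = |∂P/∂n|/(fρ) = 1.01×10⁻³/(1.33×10⁻⁴ × 1.01) = 7.54 m/s
Around a high, pressure-gradient force acts outward with centrifugal, so Coriolis balances both:
fV = (1/ρ)|∂P/∂n| + V²/R  →  V² − fR·V + fR·V_g = 0
With fR = 1.33×10⁻⁴ × 1365×10³ m = 182 m/s:
V = [fR − √((fR)² − 4 fR V_g)]/2 = [182 − √(182² − 4×182×7.54)]/2 = 7.88 m/s
Supergeostrophic (V > V_g = 7.54 m/s), as expected around a high.

7.88 m s⁻¹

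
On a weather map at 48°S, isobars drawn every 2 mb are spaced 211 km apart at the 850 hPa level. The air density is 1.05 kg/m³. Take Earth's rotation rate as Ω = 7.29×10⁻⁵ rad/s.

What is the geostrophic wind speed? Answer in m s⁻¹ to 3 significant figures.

8.33 m s⁻¹

Coriolis parameter at 48°S:
f = 2Ω sin φ = 2 × 7.29×10⁻⁵ × sin 48° = 1.08×10⁻⁴ s⁻¹
Pressure gradient: |∂P/∂n| = 200 Pa / 211000 m = 9.48×10⁻⁴ Pa/m
Geostrophic balance (pressure-gradient force = Coriolis force):
V_g = (1/(fρ)) |∂P/∂n| = 9.48×10⁻⁴ / (1.08×10⁻⁴ × 1.05) = 8.33 m/s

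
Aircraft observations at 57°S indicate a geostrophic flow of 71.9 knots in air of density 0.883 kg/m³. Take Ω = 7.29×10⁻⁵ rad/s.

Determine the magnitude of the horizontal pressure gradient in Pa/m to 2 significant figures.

Coriolis parameter at 57°S:
f = 2Ω sin φ = 2 × 7.29×10⁻⁵ × sin 57° = 1.22×10⁻⁴ s⁻¹
Wind speed in SI: 71.9 knots = 37.0 m/s
Geostrophic balance rearranged: |∂P/∂n| = f ρ V_g
|∂P/∂n| = 1.22×10⁻⁴ × 0.883 × 37.0 = 3.99×10⁻³ Pa/m

4.0×10⁻³ Pa/m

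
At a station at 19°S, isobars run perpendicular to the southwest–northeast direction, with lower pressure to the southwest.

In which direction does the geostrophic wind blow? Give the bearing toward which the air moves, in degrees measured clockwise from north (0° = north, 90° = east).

135°

The pressure-gradient force points toward the southwest (bearing 225°).
Geostrophic balance: in the Southern Hemisphere the Coriolis force deflects motion to the left, so the geostrophic wind blows 90° to the left of the pressure-gradient force (low pressure on the right).
Rotating 225° by 90° counterclockwise gives 135° — the wind blows toward the southeast.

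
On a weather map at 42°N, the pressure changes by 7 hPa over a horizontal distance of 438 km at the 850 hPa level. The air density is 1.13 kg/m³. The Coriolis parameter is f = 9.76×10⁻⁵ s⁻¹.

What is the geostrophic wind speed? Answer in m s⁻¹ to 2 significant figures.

14 m s⁻¹

Pressure gradient: |∂P/∂n| = 700 Pa / 438000 m = 1.60×10⁻³ Pa/m
Geostrophic balance (pressure-gradient force = Coriolis force):
V_g = (1/(fρ)) |∂P/∂n| = 1.60×10⁻³ / (9.76×10⁻⁵ × 1.13) = 14.5 m/s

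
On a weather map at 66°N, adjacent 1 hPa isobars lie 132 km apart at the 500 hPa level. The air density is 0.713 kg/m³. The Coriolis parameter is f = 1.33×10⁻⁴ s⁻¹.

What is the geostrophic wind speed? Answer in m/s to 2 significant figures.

Pressure gradient: |∂P/∂n| = 100 Pa / 132000 m = 7.58×10⁻⁴ Pa/m
Geostrophic balance (pressure-gradient force = Coriolis force):
V_g = (1/(fρ)) |∂P/∂n| = 7.58×10⁻⁴ / (1.33×10⁻⁴ × 0.713) = 7.99 m/s

8.0 m/s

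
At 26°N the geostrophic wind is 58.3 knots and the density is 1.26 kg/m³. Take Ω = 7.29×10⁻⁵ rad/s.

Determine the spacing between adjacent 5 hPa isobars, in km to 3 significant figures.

Coriolis parameter at 26°N:
f = 2Ω sin φ = 2 × 7.29×10⁻⁵ × sin 26° = 6.39×10⁻⁵ s⁻¹
Wind speed in SI: 58.3 knots = 30.0 m/s
Geostrophic balance rearranged: |∂P/∂n| = f ρ V_g
|∂P/∂n| = 6.39×10⁻⁵ × 1.26 × 30.0 = 2.42×10⁻³ Pa/m
Isobar spacing: Δn = ΔP/|∂P/∂n| = 500 Pa / 2.42×10⁻³ Pa/m = 207011 m ≈ 207 km

207 km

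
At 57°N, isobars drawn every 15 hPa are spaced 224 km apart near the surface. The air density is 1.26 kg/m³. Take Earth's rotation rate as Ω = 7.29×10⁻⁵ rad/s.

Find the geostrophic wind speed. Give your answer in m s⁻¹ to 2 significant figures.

43 m s⁻¹

Coriolis parameter at 57°N:
f = 2Ω sin φ = 2 × 7.29×10⁻⁵ × sin 57° = 1.22×10⁻⁴ s⁻¹
Pressure gradient: |∂P/∂n| = 1500 Pa / 224000 m = 6.70×10⁻³ Pa/m
Geostrophic balance (pressure-gradient force = Coriolis force):
V_g = (1/(fρ)) |∂P/∂n| = 6.70×10⁻³ / (1.22×10⁻⁴ × 1.26) = 43.5 m/s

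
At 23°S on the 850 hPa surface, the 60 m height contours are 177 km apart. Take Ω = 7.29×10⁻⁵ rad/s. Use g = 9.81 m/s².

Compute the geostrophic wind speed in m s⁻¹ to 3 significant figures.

Coriolis parameter at 23°S:
f = 2Ω sin φ = 2 × 7.29×10⁻⁵ × sin 23° = 5.70×10⁻⁵ s⁻¹
Height gradient: |∂Z/∂n| = 60 m / 177000 m = 3.39×10⁻⁴
On a pressure surface, geostrophic balance gives V_g = (g/f)|∂Z/∂n|:
V_g = 9.81 × 3.39×10⁻⁴ / 5.70×10⁻⁵ = 58.4 m/s

58.4 m s⁻¹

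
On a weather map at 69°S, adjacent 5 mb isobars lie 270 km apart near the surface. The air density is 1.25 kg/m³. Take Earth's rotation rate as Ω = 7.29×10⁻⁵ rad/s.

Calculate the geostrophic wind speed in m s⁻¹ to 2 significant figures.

Coriolis parameter at 69°S:
f = 2Ω sin φ = 2 × 7.29×10⁻⁵ × sin 69° = 1.36×10⁻⁴ s⁻¹
Pressure gradient: |∂P/∂n| = 500 Pa / 270000 m = 1.85×10⁻³ Pa/m
Geostrophic balance (pressure-gradient force = Coriolis force):
V_g = (1/(fρ)) |∂P/∂n| = 1.85×10⁻³ / (1.36×10⁻⁴ × 1.25) = 10.9 m/s

11 m s⁻¹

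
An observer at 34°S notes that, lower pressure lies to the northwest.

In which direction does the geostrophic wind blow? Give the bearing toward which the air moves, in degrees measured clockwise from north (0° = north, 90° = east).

The pressure-gradient force points toward the northwest (bearing 315°).
Geostrophic balance: in the Southern Hemisphere the Coriolis force deflects motion to the left, so the geostrophic wind blows 90° to the left of the pressure-gradient force (low pressure on the right).
Rotating 315° by 90° counterclockwise gives 225° — the wind blows toward the southwest.

225°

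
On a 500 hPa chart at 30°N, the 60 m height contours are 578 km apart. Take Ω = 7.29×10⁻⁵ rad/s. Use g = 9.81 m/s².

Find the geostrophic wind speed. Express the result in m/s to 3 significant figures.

14.0 m/s

Coriolis parameter at 30°N:
f = 2Ω sin φ = 2 × 7.29×10⁻⁵ × sin 30° = 7.29×10⁻⁵ s⁻¹
Height gradient: |∂Z/∂n| = 60 m / 578000 m = 1.04×10⁻⁴
On a pressure surface, geostrophic balance gives V_g = (g/f)|∂Z/∂n|:
V_g = 9.81 × 1.04×10⁻⁴ / 7.29×10⁻⁵ = 14.0 m/s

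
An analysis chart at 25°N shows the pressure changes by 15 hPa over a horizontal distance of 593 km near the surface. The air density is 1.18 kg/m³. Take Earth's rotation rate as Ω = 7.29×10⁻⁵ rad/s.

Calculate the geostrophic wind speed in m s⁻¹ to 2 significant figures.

Coriolis parameter at 25°N:
f = 2Ω sin φ = 2 × 7.29×10⁻⁵ × sin 25° = 6.16×10⁻⁵ s⁻¹
Pressure gradient: |∂P/∂n| = 1500 Pa / 593000 m = 2.53×10⁻³ Pa/m
Geostrophic balance (pressure-gradient force = Coriolis force):
V_g = (1/(fρ)) |∂P/∂n| = 2.53×10⁻³ / (6.16×10⁻⁵ × 1.18) = 34.8 m/s

35 m s⁻¹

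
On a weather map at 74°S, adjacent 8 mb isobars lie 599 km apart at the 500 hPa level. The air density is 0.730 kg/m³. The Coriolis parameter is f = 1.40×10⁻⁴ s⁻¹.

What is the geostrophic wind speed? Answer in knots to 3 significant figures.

Pressure gradient: |∂P/∂n| = 800 Pa / 599000 m = 1.34×10⁻³ Pa/m
Geostrophic balance (pressure-gradient force = Coriolis force):
V_g = (1/(fρ)) |∂P/∂n| = 1.34×10⁻³ / (1.40×10⁻⁴ × 0.730) = 13.1 m/s
Converting: 13.1 m/s × 1.944 = 25.4 knots

25.4 knots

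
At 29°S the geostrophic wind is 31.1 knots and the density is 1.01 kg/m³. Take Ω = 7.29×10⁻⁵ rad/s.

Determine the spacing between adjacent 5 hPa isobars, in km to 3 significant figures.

Coriolis parameter at 29°S:
f = 2Ω sin φ = 2 × 7.29×10⁻⁵ × sin 29° = 7.07×10⁻⁵ s⁻¹
Wind speed in SI: 31.1 knots = 16.0 m/s
Geostrophic balance rearranged: |∂P/∂n| = f ρ V_g
|∂P/∂n| = 7.07×10⁻⁵ × 1.01 × 16.0 = 1.14×10⁻³ Pa/m
Isobar spacing: Δn = ΔP/|∂P/∂n| = 500 Pa / 1.14×10⁻³ Pa/m = 437745 m ≈ 438 km

438 km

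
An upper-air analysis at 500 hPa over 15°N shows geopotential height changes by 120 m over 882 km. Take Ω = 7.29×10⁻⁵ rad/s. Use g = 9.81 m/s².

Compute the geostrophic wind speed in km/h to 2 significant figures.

130 km/h

Coriolis parameter at 15°N:
f = 2Ω sin φ = 2 × 7.29×10⁻⁵ × sin 15° = 3.77×10⁻⁵ s⁻¹
Height gradient: |∂Z/∂n| = 120 m / 882000 m = 1.36×10⁻⁴
On a pressure surface, geostrophic balance gives V_g = (g/f)|∂Z/∂n|:
V_g = 9.81 × 1.36×10⁻⁴ / 3.77×10⁻⁵ = 35.4 m/s
Converting: 35.4 m/s × 3.6 = 130 km/h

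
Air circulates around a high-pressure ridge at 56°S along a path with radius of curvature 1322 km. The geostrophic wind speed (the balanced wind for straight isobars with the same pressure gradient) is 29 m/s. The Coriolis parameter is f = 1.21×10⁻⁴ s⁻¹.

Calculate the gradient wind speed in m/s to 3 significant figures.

38.1 m/s

Around a high, pressure-gradient force acts outward with centrifugal, so Coriolis balances both:
fV = (1/ρ)|∂P/∂n| + V²/R  →  V² − fR·V + fR·V_g = 0
With fR = 1.21×10⁻⁴ × 1322×10³ m = 160 m/s:
V = [fR − √((fR)² − 4 fR V_g)]/2 = [160 − √(160² − 4×160×29)]/2 = 38.1 m/s
Supergeostrophic (V > V_g = 29 m/s), as expected around a high.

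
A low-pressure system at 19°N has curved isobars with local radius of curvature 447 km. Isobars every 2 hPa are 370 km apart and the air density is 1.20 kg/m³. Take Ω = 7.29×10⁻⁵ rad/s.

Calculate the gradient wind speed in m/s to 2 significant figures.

Coriolis parameter at 19°N:
f = 2Ω sin φ = 2 × 7.29×10⁻⁵ × sin 19° = 4.75×10⁻⁵ s⁻¹
Pressure gradient: |∂P/∂n| = 200 Pa / 370000 m = 5.41×10⁻⁴ Pa/m
Geostrophic speed: V_g = |∂P/∂n|/(fρ) = 5.41×10⁻⁴/(4.75×10⁻⁵ × 1.20) = 9.49 m/s
Around a low, centrifugal force acts outward with Coriolis, so pressure-gradient force balances both:
(1/ρ)|∂P/∂n| = fV + V²/R  →  V² + fR·V − fR·V_g = 0
With fR = 4.75×10⁻⁵ × 447×10³ m = 21.2 m/s:
V = [−fR + √((fR)² + 4 fR V_g)]/2 = [−21.2 + √(21.2² + 4×21.2×9.49)]/2 = 7.11 m/s
Subgeostrophic (V < V_g = 9.49 m/s), as expected around a low.

7.1 m/s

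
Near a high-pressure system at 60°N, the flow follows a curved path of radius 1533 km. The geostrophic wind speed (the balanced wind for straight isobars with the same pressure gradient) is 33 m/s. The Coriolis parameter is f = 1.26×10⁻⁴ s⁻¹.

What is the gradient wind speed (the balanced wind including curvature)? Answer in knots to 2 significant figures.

82 knots

Around a high, pressure-gradient force acts outward with centrifugal, so Coriolis balances both:
fV = (1/ρ)|∂P/∂n| + V²/R  →  V² − fR·V + fR·V_g = 0
With fR = 1.26×10⁻⁴ × 1533×10³ m = 193 m/s:
V = [fR − √((fR)² − 4 fR V_g)]/2 = [193 − √(193² − 4×193×33)]/2 = 42.2 m/s
Supergeostrophic (V > V_g = 33 m/s), as expected around a high.
Converting: 42.2 m/s × 1.944 = 82 knots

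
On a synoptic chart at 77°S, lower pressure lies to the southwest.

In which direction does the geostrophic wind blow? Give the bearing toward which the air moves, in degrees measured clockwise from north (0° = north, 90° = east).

135°

The pressure-gradient force points toward the southwest (bearing 225°).
Geostrophic balance: in the Southern Hemisphere the Coriolis force deflects motion to the left, so the geostrophic wind blows 90° to the left of the pressure-gradient force (low pressure on the right).
Rotating 225° by 90° counterclockwise gives 135° — the wind blows toward the southeast.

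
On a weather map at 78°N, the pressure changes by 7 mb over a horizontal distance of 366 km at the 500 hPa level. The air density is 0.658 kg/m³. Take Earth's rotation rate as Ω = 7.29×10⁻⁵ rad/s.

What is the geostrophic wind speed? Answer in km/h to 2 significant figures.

73 km/h

Coriolis parameter at 78°N:
f = 2Ω sin φ = 2 × 7.29×10⁻⁵ × sin 78° = 1.43×10⁻⁴ s⁻¹
Pressure gradient: |∂P/∂n| = 700 Pa / 366000 m = 1.91×10⁻³ Pa/m
Geostrophic balance (pressure-gradient force = Coriolis force):
V_g = (1/(fρ)) |∂P/∂n| = 1.91×10⁻³ / (1.43×10⁻⁴ × 0.658) = 20.4 m/s
Converting: 20.4 m/s × 3.6 = 73 km/h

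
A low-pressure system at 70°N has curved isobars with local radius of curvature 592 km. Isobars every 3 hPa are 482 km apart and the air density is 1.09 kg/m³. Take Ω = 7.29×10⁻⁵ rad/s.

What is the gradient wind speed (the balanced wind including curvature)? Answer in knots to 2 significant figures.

Coriolis parameter at 70°N:
f = 2Ω sin φ = 2 × 7.29×10⁻⁵ × sin 70° = 1.37×10⁻⁴ s⁻¹
Pressure gradient: |∂P/∂n| = 300 Pa / 482000 m = 6.22×10⁻⁴ Pa/m
Geostrophic speed: V_g = |∂P/∂n|/(fρ) = 6.22×10⁻⁴/(1.37×10⁻⁴ × 1.09) = 4.17 m/s
Around a low, centrifugal force acts outward with Coriolis, so pressure-gradient force balances both:
(1/ρ)|∂P/∂n| = fV + V²/R  →  V² + fR·V − fR·V_g = 0
With fR = 1.37×10⁻⁴ × 592×10³ m = 81.1 m/s:
V = [−fR + √((fR)² + 4 fR V_g)]/2 = [−81.1 + √(81.1² + 4×81.1×4.17)]/2 = 3.97 m/s
Subgeostrophic (V < V_g = 4.17 m/s), as expected around a low.
Converting: 3.97 m/s × 1.944 = 7.7 knots

7.7 knots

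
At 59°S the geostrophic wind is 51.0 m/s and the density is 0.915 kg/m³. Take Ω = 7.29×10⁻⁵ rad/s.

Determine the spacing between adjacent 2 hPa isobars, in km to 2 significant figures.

Coriolis parameter at 59°S:
f = 2Ω sin φ = 2 × 7.29×10⁻⁵ × sin 59° = 1.25×10⁻⁴ s⁻¹
Geostrophic balance rearranged: |∂P/∂n| = f ρ V_g
|∂P/∂n| = 1.25×10⁻⁴ × 0.915 × 51.0 = 5.83×10⁻³ Pa/m
Isobar spacing: Δn = ΔP/|∂P/∂n| = 200 Pa / 5.83×10⁻³ Pa/m = 34294 m ≈ 34 km

34 km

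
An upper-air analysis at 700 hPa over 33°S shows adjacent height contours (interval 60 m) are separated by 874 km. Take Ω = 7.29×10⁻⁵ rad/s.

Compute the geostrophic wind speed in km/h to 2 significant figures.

Coriolis parameter at 33°S:
f = 2Ω sin φ = 2 × 7.29×10⁻⁵ × sin 33° = 7.94×10⁻⁵ s⁻¹
Height gradient: |∂Z/∂n| = 60 m / 874000 m = 6.86×10⁻⁵
On a pressure surface, geostrophic balance gives V_g = (g/f)|∂Z/∂n|:
V_g = 9.81 × 6.86×10⁻⁵ / 7.94×10⁻⁵ = 8.48 m/s
Converting: 8.48 m/s × 3.6 = 31 km/h

31 km/h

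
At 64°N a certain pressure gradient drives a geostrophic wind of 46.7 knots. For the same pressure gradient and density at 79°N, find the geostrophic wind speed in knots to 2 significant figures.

43 knots

With the same pressure gradient and density, V_g ∝ 1/f ∝ 1/sin φ.
V₂ = V₁ · sin φ₁ / sin φ₂ = 46.7 × sin 64° / sin 79°
V₂ = 46.7 × 0.8988/0.9816 = 43 knots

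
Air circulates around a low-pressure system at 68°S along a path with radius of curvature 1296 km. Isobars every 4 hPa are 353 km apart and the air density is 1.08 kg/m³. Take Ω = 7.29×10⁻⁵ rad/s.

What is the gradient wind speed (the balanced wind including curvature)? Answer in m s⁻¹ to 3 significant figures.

7.44 m s⁻¹

Coriolis parameter at 68°S:
f = 2Ω sin φ = 2 × 7.29×10⁻⁵ × sin 68° = 1.35×10⁻⁴ s⁻¹
Pressure gradient: |∂P/∂n| = 400 Pa / 353000 m = 1.13×10⁻³ Pa/m
Geostrophic speed: V_g = |∂P/∂n|/(fρ) = 1.13×10⁻³/(1.35×10⁻⁴ × 1.08) = 7.76 m/s
Around a low, centrifugal force acts outward with Coriolis, so pressure-gradient force balances both:
(1/ρ)|∂P/∂n| = fV + V²/R  →  V² + fR·V − fR·V_g = 0
With fR = 1.35×10⁻⁴ × 1296×10³ m = 175 m/s:
V = [−fR + √((fR)² + 4 fR V_g)]/2 = [−175 + √(175² + 4×175×7.76)]/2 = 7.44 m/s
Subgeostrophic (V < V_g = 7.76 m/s), as expected around a low.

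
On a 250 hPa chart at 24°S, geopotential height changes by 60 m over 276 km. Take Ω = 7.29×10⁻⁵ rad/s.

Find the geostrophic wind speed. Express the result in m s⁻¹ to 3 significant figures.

36.0 m s⁻¹

Coriolis parameter at 24°S:
f = 2Ω sin φ = 2 × 7.29×10⁻⁵ × sin 24° = 5.93×10⁻⁵ s⁻¹
Height gradient: |∂Z/∂n| = 60 m / 276000 m = 2.17×10⁻⁴
On a pressure surface, geostrophic balance gives V_g = (g/f)|∂Z/∂n|:
V_g = 9.81 × 2.17×10⁻⁴ / 5.93×10⁻⁵ = 36.0 m/s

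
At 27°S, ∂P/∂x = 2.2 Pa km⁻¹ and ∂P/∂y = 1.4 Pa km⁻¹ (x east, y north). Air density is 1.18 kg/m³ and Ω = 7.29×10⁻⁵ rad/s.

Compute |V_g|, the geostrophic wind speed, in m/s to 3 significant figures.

Coriolis parameter at 27°S:
f = 2Ω sin φ = 2 × 7.29×10⁻⁵ × sin 27° = 6.62×10⁻⁵ s⁻¹
In the Southern Hemisphere f is negative: f = −6.62×10⁻⁵ s⁻¹.
Component geostrophic relations (x east, y north):
u_g = −(1/(fρ)) ∂P/∂y,  v_g = (1/(fρ)) ∂P/∂x
u_g = −(1.4×10⁻³)/(−6.62×10⁻⁵ × 1.18) = 17.9 m/s;  v_g = (2.2×10⁻³)/(−6.62×10⁻⁵ × 1.18) = −28.2 m/s
|V_g| = √(u_g² + v_g²) = 33.4 m/s

33.4 m/s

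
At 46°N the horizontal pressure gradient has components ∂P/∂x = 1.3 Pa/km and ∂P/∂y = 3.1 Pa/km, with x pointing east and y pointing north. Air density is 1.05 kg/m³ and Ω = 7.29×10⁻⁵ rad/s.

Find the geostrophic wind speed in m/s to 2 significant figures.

31 m/s

Coriolis parameter at 46°N:
f = 2Ω sin φ = 2 × 7.29×10⁻⁵ × sin 46° = 1.05×10⁻⁴ s⁻¹
Component geostrophic relations (x east, y north):
u_g = −(1/(fρ)) ∂P/∂y,  v_g = (1/(fρ)) ∂P/∂x
u_g = −(3.1×10⁻³)/(1.05×10⁻⁴ × 1.05) = −28.2 m/s;  v_g = (1.3×10⁻³)/(1.05×10⁻⁴ × 1.05) = 11.8 m/s
|V_g| = √(u_g² + v_g²) = 30.5 m/s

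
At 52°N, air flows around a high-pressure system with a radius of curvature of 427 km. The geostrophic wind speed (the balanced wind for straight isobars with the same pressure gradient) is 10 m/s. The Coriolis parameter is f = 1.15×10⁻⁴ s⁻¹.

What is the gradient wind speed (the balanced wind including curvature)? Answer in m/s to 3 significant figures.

Around a high, pressure-gradient force acts outward with centrifugal, so Coriolis balances both:
fV = (1/ρ)|∂P/∂n| + V²/R  →  V² − fR·V + fR·V_g = 0
With fR = 1.15×10⁻⁴ × 427×10³ m = 49.1 m/s:
V = [fR − √((fR)² − 4 fR V_g)]/2 = [49.1 − √(49.1² − 4×49.1×10)]/2 = 14 m/s
Supergeostrophic (V > V_g = 10 m/s), as expected around a high.

14.0 m/s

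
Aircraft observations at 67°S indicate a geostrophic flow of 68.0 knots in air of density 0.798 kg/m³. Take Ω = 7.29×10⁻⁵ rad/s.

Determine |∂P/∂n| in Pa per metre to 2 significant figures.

3.7×10⁻³ Pa/m

Coriolis parameter at 67°S:
f = 2Ω sin φ = 2 × 7.29×10⁻⁵ × sin 67° = 1.34×10⁻⁴ s⁻¹
Wind speed in SI: 68.0 knots = 35.0 m/s
Geostrophic balance rearranged: |∂P/∂n| = f ρ V_g
|∂P/∂n| = 1.34×10⁻⁴ × 0.798 × 35.0 = 3.75×10⁻³ Pa/m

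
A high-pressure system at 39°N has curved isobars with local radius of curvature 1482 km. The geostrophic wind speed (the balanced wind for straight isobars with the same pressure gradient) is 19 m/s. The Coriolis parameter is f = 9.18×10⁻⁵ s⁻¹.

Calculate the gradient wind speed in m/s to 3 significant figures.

Around a high, pressure-gradient force acts outward with centrifugal, so Coriolis balances both:
fV = (1/ρ)|∂P/∂n| + V²/R  →  V² − fR·V + fR·V_g = 0
With fR = 9.18×10⁻⁵ × 1482×10³ m = 136 m/s:
V = [fR − √((fR)² − 4 fR V_g)]/2 = [136 − √(136² − 4×136×19)]/2 = 22.8 m/s
Supergeostrophic (V > V_g = 19 m/s), as expected around a high.

22.8 m/s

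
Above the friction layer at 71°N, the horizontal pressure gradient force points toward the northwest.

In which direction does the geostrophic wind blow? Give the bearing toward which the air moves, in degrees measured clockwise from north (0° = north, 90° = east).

The pressure-gradient force points toward the northwest (bearing 315°).
Geostrophic balance: in the Northern Hemisphere the Coriolis force deflects motion to the right, so the geostrophic wind blows 90° to the right of the pressure-gradient force (low pressure on the left).
Rotating 315° by 90° clockwise gives 045° — the wind blows toward the northeast.

045°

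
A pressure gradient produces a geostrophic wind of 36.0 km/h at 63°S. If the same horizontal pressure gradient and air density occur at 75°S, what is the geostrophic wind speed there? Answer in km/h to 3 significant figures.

33.2 km/h

With the same pressure gradient and density, V_g ∝ 1/f ∝ 1/sin φ.
V₂ = V₁ · sin φ₁ / sin φ₂ = 36.0 × sin 63° / sin 75°
V₂ = 36.0 × 0.8910/0.9659 = 33.2 km/h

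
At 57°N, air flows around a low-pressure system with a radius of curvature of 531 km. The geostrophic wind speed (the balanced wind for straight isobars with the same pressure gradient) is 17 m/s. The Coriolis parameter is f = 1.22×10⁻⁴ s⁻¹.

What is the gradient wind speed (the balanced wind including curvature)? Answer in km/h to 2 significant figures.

50 km/h

Around a low, centrifugal force acts outward with Coriolis, so pressure-gradient force balances both:
(1/ρ)|∂P/∂n| = fV + V²/R  →  V² + fR·V − fR·V_g = 0
With fR = 1.22×10⁻⁴ × 531×10³ m = 64.8 m/s:
V = [−fR + √((fR)² + 4 fR V_g)]/2 = [−64.8 + √(64.8² + 4×64.8×17)]/2 = 14 m/s
Subgeostrophic (V < V_g = 17 m/s), as expected around a low.
Converting: 14 m/s × 3.6 = 50 km/h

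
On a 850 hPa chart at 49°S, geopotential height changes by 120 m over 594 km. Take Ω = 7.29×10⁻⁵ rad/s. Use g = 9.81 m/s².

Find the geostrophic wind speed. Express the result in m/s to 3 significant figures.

18.0 m/s

Coriolis parameter at 49°S:
f = 2Ω sin φ = 2 × 7.29×10⁻⁵ × sin 49° = 1.10×10⁻⁴ s⁻¹
Height gradient: |∂Z/∂n| = 120 m / 594000 m = 2.02×10⁻⁴
On a pressure surface, geostrophic balance gives V_g = (g/f)|∂Z/∂n|:
V_g = 9.81 × 2.02×10⁻⁴ / 1.10×10⁻⁴ = 18.0 m/s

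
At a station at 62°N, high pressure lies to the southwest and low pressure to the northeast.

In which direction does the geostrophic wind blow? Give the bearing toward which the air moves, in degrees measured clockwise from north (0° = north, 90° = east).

The pressure-gradient force points toward the northeast (bearing 045°).
Geostrophic balance: in the Northern Hemisphere the Coriolis force deflects motion to the right, so the geostrophic wind blows 90° to the right of the pressure-gradient force (low pressure on the left).
Rotating 045° by 90° clockwise gives 135° — the wind blows toward the southeast.

135°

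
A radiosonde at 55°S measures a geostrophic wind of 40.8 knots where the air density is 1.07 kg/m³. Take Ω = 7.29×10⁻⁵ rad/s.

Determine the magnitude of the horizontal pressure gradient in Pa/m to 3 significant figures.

2.68×10⁻³ Pa/m

Coriolis parameter at 55°S:
f = 2Ω sin φ = 2 × 7.29×10⁻⁵ × sin 55° = 1.19×10⁻⁴ s⁻¹
Wind speed in SI: 40.8 knots = 21.0 m/s
Geostrophic balance rearranged: |∂P/∂n| = f ρ V_g
|∂P/∂n| = 1.19×10⁻⁴ × 1.07 × 21.0 = 2.68×10⁻³ Pa/m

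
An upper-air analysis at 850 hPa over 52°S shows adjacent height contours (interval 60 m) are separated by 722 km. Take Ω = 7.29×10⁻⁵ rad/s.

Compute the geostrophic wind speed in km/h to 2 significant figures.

Coriolis parameter at 52°S:
f = 2Ω sin φ = 2 × 7.29×10⁻⁵ × sin 52° = 1.15×10⁻⁴ s⁻¹
Height gradient: |∂Z/∂n| = 60 m / 722000 m = 8.31×10⁻⁵
On a pressure surface, geostrophic balance gives V_g = (g/f)|∂Z/∂n|:
V_g = 9.81 × 8.31×10⁻⁵ / 1.15×10⁻⁴ = 7.10 m/s
Converting: 7.10 m/s × 3.6 = 26 km/h

26 km/h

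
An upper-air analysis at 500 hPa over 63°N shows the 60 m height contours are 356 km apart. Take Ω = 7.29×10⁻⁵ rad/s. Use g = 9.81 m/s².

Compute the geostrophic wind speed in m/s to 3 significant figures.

12.7 m/s

Coriolis parameter at 63°N:
f = 2Ω sin φ = 2 × 7.29×10⁻⁵ × sin 63° = 1.30×10⁻⁴ s⁻¹
Height gradient: |∂Z/∂n| = 60 m / 356000 m = 1.69×10⁻⁴
On a pressure surface, geostrophic balance gives V_g = (g/f)|∂Z/∂n|:
V_g = 9.81 × 1.69×10⁻⁴ / 1.30×10⁻⁴ = 12.7 m/s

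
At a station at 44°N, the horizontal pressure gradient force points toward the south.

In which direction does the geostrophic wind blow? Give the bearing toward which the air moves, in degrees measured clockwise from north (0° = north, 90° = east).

270°

The pressure-gradient force points toward the south (bearing 180°).
Geostrophic balance: in the Northern Hemisphere the Coriolis force deflects motion to the right, so the geostrophic wind blows 90° to the right of the pressure-gradient force (low pressure on the left).
Rotating 180° by 90° clockwise gives 270° — the wind blows toward the west.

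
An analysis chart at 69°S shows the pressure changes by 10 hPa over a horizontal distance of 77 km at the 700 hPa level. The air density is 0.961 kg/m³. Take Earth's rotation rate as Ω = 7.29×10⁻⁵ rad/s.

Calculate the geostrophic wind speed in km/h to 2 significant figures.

360 km/h

Coriolis parameter at 69°S:
f = 2Ω sin φ = 2 × 7.29×10⁻⁵ × sin 69° = 1.36×10⁻⁴ s⁻¹
Pressure gradient: |∂P/∂n| = 1000 Pa / 77000 m = 1.30×10⁻² Pa/m
Geostrophic balance (pressure-gradient force = Coriolis force):
V_g = (1/(fρ)) |∂P/∂n| = 1.30×10⁻² / (1.36×10⁻⁴ × 0.961) = 99.3 m/s
Converting: 99.3 m/s × 3.6 = 360 km/h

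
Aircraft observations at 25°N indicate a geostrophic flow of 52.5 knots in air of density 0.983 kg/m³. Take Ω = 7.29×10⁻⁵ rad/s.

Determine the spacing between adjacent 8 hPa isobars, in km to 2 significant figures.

490 km

Coriolis parameter at 25°N:
f = 2Ω sin φ = 2 × 7.29×10⁻⁵ × sin 25° = 6.16×10⁻⁵ s⁻¹
Wind speed in SI: 52.5 knots = 27.0 m/s
Geostrophic balance rearranged: |∂P/∂n| = f ρ V_g
|∂P/∂n| = 6.16×10⁻⁵ × 0.983 × 27.0 = 1.64×10⁻³ Pa/m
Isobar spacing: Δn = ΔP/|∂P/∂n| = 800 Pa / 1.64×10⁻³ Pa/m = 489027 m ≈ 490 km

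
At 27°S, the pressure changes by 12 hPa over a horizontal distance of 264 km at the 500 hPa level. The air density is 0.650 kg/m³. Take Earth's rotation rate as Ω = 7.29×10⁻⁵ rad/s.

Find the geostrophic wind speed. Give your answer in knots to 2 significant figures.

Coriolis parameter at 27°S:
f = 2Ω sin φ = 2 × 7.29×10⁻⁵ × sin 27° = 6.62×10⁻⁵ s⁻¹
Pressure gradient: |∂P/∂n| = 1200 Pa / 264000 m = 4.55×10⁻³ Pa/m
Geostrophic balance (pressure-gradient force = Coriolis force):
V_g = (1/(fρ)) |∂P/∂n| = 4.55×10⁻³ / (6.62×10⁻⁵ × 0.650) = 106 m/s
Converting: 106 m/s × 1.944 = 210 knots

210 knots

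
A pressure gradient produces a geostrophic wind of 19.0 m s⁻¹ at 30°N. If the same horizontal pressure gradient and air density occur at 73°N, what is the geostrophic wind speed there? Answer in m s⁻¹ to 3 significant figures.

9.93 m s⁻¹

With the same pressure gradient and density, V_g ∝ 1/f ∝ 1/sin φ.
V₂ = V₁ · sin φ₁ / sin φ₂ = 19.0 × sin 30° / sin 73°
V₂ = 19.0 × 0.5000/0.9563 = 9.93 m s⁻¹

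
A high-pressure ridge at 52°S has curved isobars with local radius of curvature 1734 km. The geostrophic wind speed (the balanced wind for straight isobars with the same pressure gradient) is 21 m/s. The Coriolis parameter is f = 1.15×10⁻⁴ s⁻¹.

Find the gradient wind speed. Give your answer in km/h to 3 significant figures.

85.9 km/h

Around a high, pressure-gradient force acts outward with centrifugal, so Coriolis balances both:
fV = (1/ρ)|∂P/∂n| + V²/R  →  V² − fR·V + fR·V_g = 0
With fR = 1.15×10⁻⁴ × 1734×10³ m = 199 m/s:
V = [fR − √((fR)² − 4 fR V_g)]/2 = [199 − √(199² − 4×199×21)]/2 = 23.9 m/s
Supergeostrophic (V > V_g = 21 m/s), as expected around a high.
Converting: 23.9 m/s × 3.6 = 85.9 km/h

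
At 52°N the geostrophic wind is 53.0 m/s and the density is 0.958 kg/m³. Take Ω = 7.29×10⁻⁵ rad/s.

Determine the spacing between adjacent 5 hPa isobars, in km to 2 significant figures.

Coriolis parameter at 52°N:
f = 2Ω sin φ = 2 × 7.29×10⁻⁵ × sin 52° = 1.15×10⁻⁴ s⁻¹
Geostrophic balance rearranged: |∂P/∂n| = f ρ V_g
|∂P/∂n| = 1.15×10⁻⁴ × 0.958 × 53.0 = 5.83×10⁻³ Pa/m
Isobar spacing: Δn = ΔP/|∂P/∂n| = 500 Pa / 5.83×10⁻³ Pa/m = 85711 m ≈ 86 km

86 km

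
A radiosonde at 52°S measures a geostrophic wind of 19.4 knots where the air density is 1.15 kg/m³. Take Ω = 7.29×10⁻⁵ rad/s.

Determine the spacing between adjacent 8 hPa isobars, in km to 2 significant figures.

Coriolis parameter at 52°S:
f = 2Ω sin φ = 2 × 7.29×10⁻⁵ × sin 52° = 1.15×10⁻⁴ s⁻¹
Wind speed in SI: 19.4 knots = 9.98 m/s
Geostrophic balance rearranged: |∂P/∂n| = f ρ V_g
|∂P/∂n| = 1.15×10⁻⁴ × 1.15 × 9.98 = 1.32×10⁻³ Pa/m
Isobar spacing: Δn = ΔP/|∂P/∂n| = 800 Pa / 1.32×10⁻³ Pa/m = 606684 m ≈ 610 km

610 km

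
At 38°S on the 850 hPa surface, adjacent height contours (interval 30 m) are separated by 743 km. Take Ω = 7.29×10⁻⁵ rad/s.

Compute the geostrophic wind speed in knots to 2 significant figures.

Coriolis parameter at 38°S:
f = 2Ω sin φ = 2 × 7.29×10⁻⁵ × sin 38° = 8.98×10⁻⁵ s⁻¹
Height gradient: |∂Z/∂n| = 30 m / 743000 m = 4.04×10⁻⁵
On a pressure surface, geostrophic balance gives V_g = (g/f)|∂Z/∂n|:
V_g = 9.81 × 4.04×10⁻⁵ / 8.98×10⁻⁵ = 4.41 m/s
Converting: 4.41 m/s × 1.944 = 8.6 knots

8.6 knots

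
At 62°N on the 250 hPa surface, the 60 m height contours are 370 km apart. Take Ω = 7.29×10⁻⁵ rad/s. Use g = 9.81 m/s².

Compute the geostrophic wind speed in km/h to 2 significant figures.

Coriolis parameter at 62°N:
f = 2Ω sin φ = 2 × 7.29×10⁻⁵ × sin 62° = 1.29×10⁻⁴ s⁻¹
Height gradient: |∂Z/∂n| = 60 m / 370000 m = 1.62×10⁻⁴
On a pressure surface, geostrophic balance gives V_g = (g/f)|∂Z/∂n|:
V_g = 9.81 × 1.62×10⁻⁴ / 1.29×10⁻⁴ = 12.4 m/s
Converting: 12.4 m/s × 3.6 = 44 km/h

44 km/h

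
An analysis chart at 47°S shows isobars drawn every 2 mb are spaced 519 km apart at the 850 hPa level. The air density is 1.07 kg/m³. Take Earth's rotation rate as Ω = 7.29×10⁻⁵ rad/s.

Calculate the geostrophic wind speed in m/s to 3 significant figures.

Coriolis parameter at 47°S:
f = 2Ω sin φ = 2 × 7.29×10⁻⁵ × sin 47° = 1.07×10⁻⁴ s⁻¹
Pressure gradient: |∂P/∂n| = 200 Pa / 519000 m = 3.85×10⁻⁴ Pa/m
Geostrophic balance (pressure-gradient force = Coriolis force):
V_g = (1/(fρ)) |∂P/∂n| = 3.85×10⁻⁴ / (1.07×10⁻⁴ × 1.07) = 3.38 m/s

3.38 m/s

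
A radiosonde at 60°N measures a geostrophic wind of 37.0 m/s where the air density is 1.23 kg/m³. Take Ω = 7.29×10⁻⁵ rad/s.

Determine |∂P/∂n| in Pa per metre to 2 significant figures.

Coriolis parameter at 60°N:
f = 2Ω sin φ = 2 × 7.29×10⁻⁵ × sin 60° = 1.26×10⁻⁴ s⁻¹
Geostrophic balance rearranged: |∂P/∂n| = f ρ V_g
|∂P/∂n| = 1.26×10⁻⁴ × 1.23 × 37.0 = 5.75×10⁻³ Pa/m

5.7×10⁻³ Pa/m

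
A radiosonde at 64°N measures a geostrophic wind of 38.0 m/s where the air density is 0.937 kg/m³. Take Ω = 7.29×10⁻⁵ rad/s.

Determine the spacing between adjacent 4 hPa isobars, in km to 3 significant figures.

Coriolis parameter at 64°N:
f = 2Ω sin φ = 2 × 7.29×10⁻⁵ × sin 64° = 1.31×10⁻⁴ s⁻¹
Geostrophic balance rearranged: |∂P/∂n| = f ρ V_g
|∂P/∂n| = 1.31×10⁻⁴ × 0.937 × 38.0 = 4.67×10⁻³ Pa/m
Isobar spacing: Δn = ΔP/|∂P/∂n| = 400 Pa / 4.67×10⁻³ Pa/m = 85727 m ≈ 85.7 km

85.7 km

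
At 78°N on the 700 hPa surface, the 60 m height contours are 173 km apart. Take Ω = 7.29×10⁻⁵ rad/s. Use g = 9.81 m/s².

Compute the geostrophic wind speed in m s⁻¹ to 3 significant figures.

Coriolis parameter at 78°N:
f = 2Ω sin φ = 2 × 7.29×10⁻⁵ × sin 78° = 1.43×10⁻⁴ s⁻¹
Height gradient: |∂Z/∂n| = 60 m / 173000 m = 3.47×10⁻⁴
On a pressure surface, geostrophic balance gives V_g = (g/f)|∂Z/∂n|:
V_g = 9.81 × 3.47×10⁻⁴ / 1.43×10⁻⁴ = 23.9 m/s

23.9 m s⁻¹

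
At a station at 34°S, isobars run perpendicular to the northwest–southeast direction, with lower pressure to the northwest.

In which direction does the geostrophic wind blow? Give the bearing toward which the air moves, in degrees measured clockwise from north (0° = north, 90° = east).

The pressure-gradient force points toward the northwest (bearing 315°).
Geostrophic balance: in the Southern Hemisphere the Coriolis force deflects motion to the left, so the geostrophic wind blows 90° to the left of the pressure-gradient force (low pressure on the right).
Rotating 315° by 90° counterclockwise gives 225° — the wind blows toward the southwest.

225°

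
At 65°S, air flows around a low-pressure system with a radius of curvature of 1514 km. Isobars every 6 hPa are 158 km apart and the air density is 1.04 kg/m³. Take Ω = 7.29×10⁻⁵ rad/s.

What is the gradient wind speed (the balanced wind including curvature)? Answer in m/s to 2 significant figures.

Coriolis parameter at 65°S:
f = 2Ω sin φ = 2 × 7.29×10⁻⁵ × sin 65° = 1.32×10⁻⁴ s⁻¹
Pressure gradient: |∂P/∂n| = 600 Pa / 158000 m = 3.80×10⁻³ Pa/m
Geostrophic speed: V_g = |∂P/∂n|/(fρ) = 3.80×10⁻³/(1.32×10⁻⁴ × 1.04) = 27.6 m/s
Around a low, centrifugal force acts outward with Coriolis, so pressure-gradient force balances both:
(1/ρ)|∂P/∂n| = fV + V²/R  →  V² + fR·V − fR·V_g = 0
With fR = 1.32×10⁻⁴ × 1514×10³ m = 200 m/s:
V = [−fR + √((fR)² + 4 fR V_g)]/2 = [−200 + √(200² + 4×200×27.6)]/2 = 24.6 m/s
Subgeostrophic (V < V_g = 27.6 m/s), as expected around a low.

25 m/s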